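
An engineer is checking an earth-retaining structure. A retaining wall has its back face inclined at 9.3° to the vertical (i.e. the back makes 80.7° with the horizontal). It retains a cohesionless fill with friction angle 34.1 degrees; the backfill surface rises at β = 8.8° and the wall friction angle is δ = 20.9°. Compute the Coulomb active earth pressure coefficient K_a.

0.366

K_a = sin²(α+φ) / [sin²α · sin(α−δ) · (1 + √{sin(φ+δ)sin(φ−β) / (sin(α−δ)sin(α+β))})²].
With α = 80.7°, φ = 34.1°, δ = 20.9°, β = 8.8°: K_a = 0.3656.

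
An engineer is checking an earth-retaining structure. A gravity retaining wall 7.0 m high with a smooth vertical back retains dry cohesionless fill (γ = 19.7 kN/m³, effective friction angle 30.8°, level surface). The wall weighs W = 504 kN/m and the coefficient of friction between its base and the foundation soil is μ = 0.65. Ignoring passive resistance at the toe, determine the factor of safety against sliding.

2.10

K_a = tan²(45° − 30.8°/2) = 0.3227.
P_a = ½K_aγH² = 0.5×0.3227×19.7×7.0² = 155.8 kN/m, acting at H/3 = 2.333 m above the base.
FS_sliding = μW / P_a = 0.65×504 / 155.8 = 2.103.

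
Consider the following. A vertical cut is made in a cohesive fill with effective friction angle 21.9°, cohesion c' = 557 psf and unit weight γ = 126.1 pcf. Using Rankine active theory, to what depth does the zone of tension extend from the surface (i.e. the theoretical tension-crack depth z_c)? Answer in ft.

13.1 ft

K_a = tan²(45° − 21.9°/2) = 0.4567; √K_a = 0.6758.
The active pressure is zero where K_a γ z = 2c√K_a, so z_c = 2c/(γ√K_a) = 2×557/(126.1×0.6758) = 13.07 ft.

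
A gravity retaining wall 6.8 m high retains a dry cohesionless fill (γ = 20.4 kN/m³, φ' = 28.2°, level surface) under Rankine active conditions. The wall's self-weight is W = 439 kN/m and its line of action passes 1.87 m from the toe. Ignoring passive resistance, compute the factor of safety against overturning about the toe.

2.14

K_a = tan²(45° − 28.2°/2) = 0.3582.
P_a = ½K_aγH² = 0.5×0.3582×20.4×6.8² = 168.9 kN/m, acting at H/3 = 2.267 m above the base.
Overturning moment M_o = P_a × H/3 = 168.9 × 2.267 = 382.9.
Resisting moment M_r = W × 1.87 = 439 × 1.87 = 820.9.
FS_overturning = M_r/M_o = 820.9/382.9 = 2.144.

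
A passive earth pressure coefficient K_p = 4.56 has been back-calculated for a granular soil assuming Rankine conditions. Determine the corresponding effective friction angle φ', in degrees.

K_p = (1+sin φ)/(1−sin φ) ⇒ sin φ = (K_p − 1)/(K_p + 1) = 0.6403.
φ = arcsin(0.6403) = 39.81°.

39.8°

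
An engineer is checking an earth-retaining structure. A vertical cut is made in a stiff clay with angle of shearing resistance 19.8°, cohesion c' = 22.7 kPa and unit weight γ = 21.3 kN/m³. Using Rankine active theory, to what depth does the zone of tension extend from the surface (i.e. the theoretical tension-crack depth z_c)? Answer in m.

3.03 m

K_a = tan²(45° − 19.8°/2) = 0.4939; √K_a = 0.7028.
The active pressure is zero where K_a γ z = 2c√K_a, so z_c = 2c/(γ√K_a) = 2×22.7/(21.3×0.7028) = 3.033 m.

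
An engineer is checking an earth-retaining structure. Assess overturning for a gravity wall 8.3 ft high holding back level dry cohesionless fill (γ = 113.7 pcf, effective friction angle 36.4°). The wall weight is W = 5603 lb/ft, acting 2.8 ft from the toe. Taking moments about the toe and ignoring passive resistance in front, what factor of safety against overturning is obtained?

5.67

K_a = tan²(45° − 36.4°/2) = 0.2552.
P_a = ½K_aγH² = 0.5×0.2552×113.7×8.3² = 999.3 lb/ft, acting at H/3 = 2.767 ft above the base.
Overturning moment M_o = P_a × H/3 = 999.3 × 2.767 = 2765.
Resisting moment M_r = W × 2.8 = 5603 × 2.8 = 15690.
FS_overturning = M_r/M_o = 15690/2765 = 5.674.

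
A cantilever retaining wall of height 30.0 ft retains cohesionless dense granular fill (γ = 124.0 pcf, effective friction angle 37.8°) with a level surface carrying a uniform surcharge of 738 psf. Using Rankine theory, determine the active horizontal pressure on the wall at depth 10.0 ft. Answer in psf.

K_a = (1 − sin φ)/(1 + sin φ) = 0.2400.
σ_v = γz + q = 124.0 × 10.0 + 738 = 1978 psf.
σ_h = K_a σ_v = 0.2400 × 1978 = 474.7 psf.

475 psf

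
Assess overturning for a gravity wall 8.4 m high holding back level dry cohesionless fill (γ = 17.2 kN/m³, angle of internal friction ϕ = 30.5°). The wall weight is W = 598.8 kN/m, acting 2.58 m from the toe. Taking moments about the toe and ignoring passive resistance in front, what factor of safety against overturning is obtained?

K_a = tan²(45° − 30.5°/2) = 0.3267.
P_a = ½K_aγH² = 0.5×0.3267×17.2×8.4² = 198.2 kN/m, acting at H/3 = 2.800 m above the base.
Overturning moment M_o = P_a × H/3 = 198.2 × 2.800 = 555.0.
Resisting moment M_r = W × 2.58 = 598.8 × 2.58 = 1545.
FS_overturning = M_r/M_o = 1545/555.0 = 2.783.

2.78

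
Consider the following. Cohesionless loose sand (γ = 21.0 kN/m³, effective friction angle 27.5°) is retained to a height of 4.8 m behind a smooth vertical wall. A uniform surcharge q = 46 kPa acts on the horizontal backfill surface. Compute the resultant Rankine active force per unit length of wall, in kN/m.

K_a = tan²(45° − φ/2) = 0.3682.
Soil triangle: ½ K_a γ H² = 0.5×0.3682×21.0×4.8² = 89.08 kN/m.
Surcharge rectangle: K_a q H = 0.3682×46×4.8 = 81.30 kN/m.
Total = 89.08 + 81.30 = 170.4 kN/m.

170 kN/m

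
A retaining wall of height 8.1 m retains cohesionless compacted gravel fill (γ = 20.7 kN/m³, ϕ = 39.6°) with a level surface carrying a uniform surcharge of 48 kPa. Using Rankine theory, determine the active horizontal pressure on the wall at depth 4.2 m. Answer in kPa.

29.9 kPa

K_a = (1 − sin φ)/(1 + sin φ) = 0.2214.
σ_v = γz + q = 20.7 × 4.2 + 48 = 134.9 kPa.
σ_h = K_a σ_v = 0.2214 × 134.9 = 29.88 kPa.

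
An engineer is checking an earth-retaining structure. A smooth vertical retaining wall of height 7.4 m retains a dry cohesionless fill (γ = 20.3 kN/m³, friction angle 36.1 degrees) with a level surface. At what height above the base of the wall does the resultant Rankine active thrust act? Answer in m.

2.47 m

K_a = 0.2585.
The pressure distribution is triangular, so the resultant acts at H/3 above the base = 7.4/3 = 2.467 m.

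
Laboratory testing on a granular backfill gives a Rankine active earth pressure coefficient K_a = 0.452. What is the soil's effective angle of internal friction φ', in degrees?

22.2°

K_a = tan²(45° − φ/2) ⇒ 45° − φ/2 = arctan(√0.452) = 33.91°.
φ = 2(45° − 33.91°) = 22.17°.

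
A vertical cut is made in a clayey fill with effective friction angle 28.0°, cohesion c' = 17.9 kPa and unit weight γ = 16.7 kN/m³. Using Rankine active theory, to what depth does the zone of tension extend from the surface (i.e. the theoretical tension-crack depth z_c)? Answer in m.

3.57 m

K_a = tan²(45° − 28.0°/2) = 0.3610; √K_a = 0.6009.
The active pressure is zero where K_a γ z = 2c√K_a, so z_c = 2c/(γ√K_a) = 2×17.9/(16.7×0.6009) = 3.568 m.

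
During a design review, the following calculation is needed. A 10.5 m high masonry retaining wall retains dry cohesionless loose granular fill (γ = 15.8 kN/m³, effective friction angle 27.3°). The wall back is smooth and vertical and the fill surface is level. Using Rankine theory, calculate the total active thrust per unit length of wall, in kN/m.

K_a = tan²(45° − φ/2) = 0.3711.
P_a = ½ K_a γ H² = 0.5 × 0.3711 × 15.8 × 10.5² = 323.2 kN/m.

323 kN/m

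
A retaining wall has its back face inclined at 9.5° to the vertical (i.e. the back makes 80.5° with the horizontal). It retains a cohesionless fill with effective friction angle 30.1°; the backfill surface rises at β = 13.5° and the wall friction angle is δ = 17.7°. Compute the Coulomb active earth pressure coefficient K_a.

0.457

K_a = sin²(α+φ) / [sin²α · sin(α−δ) · (1 + √{sin(φ+δ)sin(φ−β) / (sin(α−δ)sin(α+β))})²].
With α = 80.5°, φ = 30.1°, δ = 17.7°, β = 13.5°: K_a = 0.4571.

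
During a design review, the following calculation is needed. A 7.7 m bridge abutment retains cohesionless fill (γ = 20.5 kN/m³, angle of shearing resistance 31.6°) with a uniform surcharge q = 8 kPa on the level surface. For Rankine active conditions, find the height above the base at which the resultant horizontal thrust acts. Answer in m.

2.68 m

K_a = 0.3123.
Triangular part P₁ = ½K_aγH² = 189.8 at H/3 = 2.567 m; rectangular part P₂ = K_a q H = 19.24 at H/2 = 3.850 m.
ȳ = (P₁·2.567 + P₂·3.850)/(P₁+P₂) = 2.685 m.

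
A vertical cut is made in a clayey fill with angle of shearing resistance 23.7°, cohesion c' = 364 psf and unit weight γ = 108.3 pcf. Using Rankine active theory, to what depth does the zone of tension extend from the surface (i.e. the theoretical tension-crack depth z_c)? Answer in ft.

10.3 ft

K_a = tan²(45° − 23.7°/2) = 0.4266; √K_a = 0.6531.
The active pressure is zero where K_a γ z = 2c√K_a, so z_c = 2c/(γ√K_a) = 2×364/(108.3×0.6531) = 10.29 ft.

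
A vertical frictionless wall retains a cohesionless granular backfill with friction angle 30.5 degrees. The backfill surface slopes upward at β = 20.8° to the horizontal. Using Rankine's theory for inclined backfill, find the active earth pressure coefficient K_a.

K_a = cos β · (cos β − √(cos²β − cos²φ)) / (cos β + √(cos²β − cos²φ)).
cos β = 0.9348, cos φ = 0.8616, √(cos²β − cos²φ) = 0.3626.
K_a = 0.9348 × (0.9348 − 0.3626)/(0.9348 + 0.3626) = 0.4123.

0.412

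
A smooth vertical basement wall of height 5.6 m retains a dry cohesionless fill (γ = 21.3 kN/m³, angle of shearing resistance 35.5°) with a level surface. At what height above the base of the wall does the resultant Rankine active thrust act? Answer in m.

K_a = 0.2653.
The pressure distribution is triangular, so the resultant acts at H/3 above the base = 5.6/3 = 1.867 m.

1.87 m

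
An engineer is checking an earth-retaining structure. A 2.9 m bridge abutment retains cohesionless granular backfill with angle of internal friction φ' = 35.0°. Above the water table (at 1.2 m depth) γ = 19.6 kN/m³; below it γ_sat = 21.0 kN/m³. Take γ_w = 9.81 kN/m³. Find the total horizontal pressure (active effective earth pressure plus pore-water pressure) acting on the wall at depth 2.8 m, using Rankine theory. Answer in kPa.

K_a = (1 − sin φ)/(1 + sin φ) = 0.2710.
γ' = 21.0 − 9.81 = 11.19 kN/m³.
Effective vertical stress at 2.8 m: σ'_v = 19.6×1.2 + 11.19×1.60 = 41.42 kPa.
σ'_h = K_a σ'_v = 0.2710 × 41.42 = 11.23 kPa; u = γ_w × 1.60 = 15.70 kPa.
Total σ_h = 11.23 + 15.70 = 26.92 kPa.

26.9 kPa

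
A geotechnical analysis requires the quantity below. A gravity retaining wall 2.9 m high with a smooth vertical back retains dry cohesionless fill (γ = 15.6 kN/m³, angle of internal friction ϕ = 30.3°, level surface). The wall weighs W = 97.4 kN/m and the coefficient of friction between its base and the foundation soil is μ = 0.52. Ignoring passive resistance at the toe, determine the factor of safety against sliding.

2.34

K_a = tan²(45° − 30.3°/2) = 0.3293.
P_a = ½K_aγH² = 0.5×0.3293×15.6×2.9² = 21.60 kN/m, acting at H/3 = 0.9667 m above the base.
FS_sliding = μW / P_a = 0.52×97.4 / 21.60 = 2.345.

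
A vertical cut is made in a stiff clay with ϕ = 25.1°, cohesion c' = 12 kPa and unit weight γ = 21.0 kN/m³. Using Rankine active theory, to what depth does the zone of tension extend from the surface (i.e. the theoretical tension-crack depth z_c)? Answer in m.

K_a = tan²(45° − 25.1°/2) = 0.4043; √K_a = 0.6358.
The active pressure is zero where K_a γ z = 2c√K_a, so z_c = 2c/(γ√K_a) = 2×12/(21.0×0.6358) = 1.797 m.

1.80 m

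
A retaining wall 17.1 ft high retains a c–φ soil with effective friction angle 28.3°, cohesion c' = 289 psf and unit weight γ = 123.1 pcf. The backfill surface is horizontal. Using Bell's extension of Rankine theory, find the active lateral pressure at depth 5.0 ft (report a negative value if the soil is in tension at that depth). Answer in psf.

-126 psf

K_a = (1 − sin φ)/(1 + sin φ) = 0.3568.
σ_a = K_a γ z − 2c√K_a = 0.3568×123.1×5.0 − 2×289×0.5973 = -125.6 psf.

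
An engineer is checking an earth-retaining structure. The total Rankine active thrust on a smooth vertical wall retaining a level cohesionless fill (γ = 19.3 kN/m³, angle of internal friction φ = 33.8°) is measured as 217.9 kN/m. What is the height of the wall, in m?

K_a = 0.2851. P_a = ½ K_a γ H² ⇒ H = √(2P_a/(K_a γ)).
H = √(2×217.9/(0.2851×19.3)) = 8.899 m.

8.90 m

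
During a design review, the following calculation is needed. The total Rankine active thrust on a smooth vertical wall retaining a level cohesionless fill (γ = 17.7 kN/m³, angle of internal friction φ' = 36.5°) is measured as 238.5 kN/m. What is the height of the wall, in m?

10.3 m

K_a = 0.2541. P_a = ½ K_a γ H² ⇒ H = √(2P_a/(K_a γ)).
H = √(2×238.5/(0.2541×17.7)) = 10.30 m.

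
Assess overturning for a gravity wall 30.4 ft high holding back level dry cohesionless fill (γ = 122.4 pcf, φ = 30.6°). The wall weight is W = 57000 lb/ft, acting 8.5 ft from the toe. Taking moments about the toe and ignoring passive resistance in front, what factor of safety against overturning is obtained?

2.60

K_a = tan²(45° − 30.6°/2) = 0.3253.
P_a = ½K_aγH² = 0.5×0.3253×122.4×30.4² = 18400 lb/ft, acting at H/3 = 10.13 ft above the base.
Overturning moment M_o = P_a × H/3 = 18400 × 10.13 = 186500.
Resisting moment M_r = W × 8.5 = 57000 × 8.5 = 484500.
FS_overturning = M_r/M_o = 484500/186500 = 2.598.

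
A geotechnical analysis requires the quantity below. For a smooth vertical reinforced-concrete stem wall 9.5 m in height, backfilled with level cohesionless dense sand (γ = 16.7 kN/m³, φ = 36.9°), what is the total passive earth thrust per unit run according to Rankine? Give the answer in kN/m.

3020 kN/m

K_p = tan²(45° + φ/2) = 4.005.
P_p = ½ K_p γ H² = 0.5 × 4.005 × 16.7 × 9.5² = 3018 kN/m.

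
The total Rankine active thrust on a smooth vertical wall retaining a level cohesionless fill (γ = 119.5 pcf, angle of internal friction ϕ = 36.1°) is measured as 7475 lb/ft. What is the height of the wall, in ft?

22.0 ft

K_a = 0.2585. P_a = ½ K_a γ H² ⇒ H = √(2P_a/(K_a γ)).
H = √(2×7475/(0.2585×119.5)) = 22.00 ft.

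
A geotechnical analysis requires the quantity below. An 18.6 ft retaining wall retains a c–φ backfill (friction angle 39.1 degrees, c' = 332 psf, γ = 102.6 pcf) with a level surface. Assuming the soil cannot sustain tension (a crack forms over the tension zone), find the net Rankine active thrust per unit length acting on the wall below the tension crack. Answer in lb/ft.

291 lb/ft

K_a = 0.2265; √K_a = 0.4759.
Tension-crack depth z_c = 2c/(γ√K_a) = 2×332/(102.6×0.4759) = 13.60 ft.
σ_a at base = K_a γ H − 2c√K_a = 0.2265×102.6×18.6 − 2×332×0.4759 = 116.2 psf.
P_a = ½ × 116.2 × (H − z_c) = 0.5×116.2×5.001 = 290.6 lb/ft.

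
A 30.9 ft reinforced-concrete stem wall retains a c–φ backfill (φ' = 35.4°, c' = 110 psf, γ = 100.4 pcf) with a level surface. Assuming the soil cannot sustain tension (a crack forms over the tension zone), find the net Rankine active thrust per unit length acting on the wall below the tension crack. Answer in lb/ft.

K_a = 0.2664; √K_a = 0.5161.
Tension-crack depth z_c = 2c/(γ√K_a) = 2×110/(100.4×0.5161) = 4.245 ft.
σ_a at base = K_a γ H − 2c√K_a = 0.2664×100.4×30.9 − 2×110×0.5161 = 712.9 psf.
P_a = ½ × 712.9 × (H − z_c) = 0.5×712.9×26.65 = 9501 lb/ft.

9500 lb/ft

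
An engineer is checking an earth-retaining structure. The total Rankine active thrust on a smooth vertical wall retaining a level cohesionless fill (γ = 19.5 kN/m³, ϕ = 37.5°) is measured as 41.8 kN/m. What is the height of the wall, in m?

4.20 m

K_a = 0.2432. P_a = ½ K_a γ H² ⇒ H = √(2P_a/(K_a γ)).
H = √(2×41.8/(0.2432×19.5)) = 4.199 m.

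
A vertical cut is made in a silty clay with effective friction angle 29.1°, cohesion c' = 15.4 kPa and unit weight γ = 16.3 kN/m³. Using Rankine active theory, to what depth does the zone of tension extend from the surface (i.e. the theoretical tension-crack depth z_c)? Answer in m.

3.21 m

K_a = tan²(45° − 29.1°/2) = 0.3456; √K_a = 0.5879.
The active pressure is zero where K_a γ z = 2c√K_a, so z_c = 2c/(γ√K_a) = 2×15.4/(16.3×0.5879) = 3.214 m.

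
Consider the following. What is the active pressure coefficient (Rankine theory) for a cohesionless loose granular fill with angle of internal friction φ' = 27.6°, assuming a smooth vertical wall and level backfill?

K_a = tan²(45° − φ/2) = tan²(31.20°) = 0.3668.

0.367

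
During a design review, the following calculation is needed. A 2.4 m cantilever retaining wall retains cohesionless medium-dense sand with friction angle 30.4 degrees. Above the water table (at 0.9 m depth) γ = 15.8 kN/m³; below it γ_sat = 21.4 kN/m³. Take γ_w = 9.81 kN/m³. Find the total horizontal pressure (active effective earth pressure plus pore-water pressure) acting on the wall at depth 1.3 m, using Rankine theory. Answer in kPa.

10.1 kPa

K_a = (1 − sin φ)/(1 + sin φ) = 0.3280.
γ' = 21.4 − 9.81 = 11.59 kN/m³.
Effective vertical stress at 1.3 m: σ'_v = 15.8×0.9 + 11.59×0.400 = 18.86 kPa.
σ'_h = K_a σ'_v = 0.3280 × 18.86 = 6.185 kPa; u = γ_w × 0.400 = 3.924 kPa.
Total σ_h = 6.185 + 3.924 = 10.11 kPa.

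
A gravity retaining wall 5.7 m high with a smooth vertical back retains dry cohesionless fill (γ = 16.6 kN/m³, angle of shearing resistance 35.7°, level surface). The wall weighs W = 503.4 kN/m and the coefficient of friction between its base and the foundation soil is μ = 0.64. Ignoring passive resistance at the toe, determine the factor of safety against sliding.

K_a = tan²(45° − 35.7°/2) = 0.2630.
P_a = ½K_aγH² = 0.5×0.2630×16.6×5.7² = 70.92 kN/m, acting at H/3 = 1.900 m above the base.
FS_sliding = μW / P_a = 0.64×503.4 / 70.92 = 4.543.

4.54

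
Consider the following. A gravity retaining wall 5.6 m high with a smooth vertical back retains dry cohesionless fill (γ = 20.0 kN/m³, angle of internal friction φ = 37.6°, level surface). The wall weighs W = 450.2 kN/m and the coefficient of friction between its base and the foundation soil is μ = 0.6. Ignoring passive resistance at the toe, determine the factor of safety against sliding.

3.56

K_a = tan²(45° − 37.6°/2) = 0.2421.
P_a = ½K_aγH² = 0.5×0.2421×20.0×5.6² = 75.93 kN/m, acting at H/3 = 1.867 m above the base.
FS_sliding = μW / P_a = 0.6×450.2 / 75.93 = 3.557.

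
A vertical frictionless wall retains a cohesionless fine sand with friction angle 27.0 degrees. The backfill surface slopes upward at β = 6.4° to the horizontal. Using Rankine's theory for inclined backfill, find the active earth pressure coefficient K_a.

0.384

K_a = cos β · (cos β − √(cos²β − cos²φ)) / (cos β + √(cos²β − cos²φ)).
cos β = 0.9938, cos φ = 0.8910, √(cos²β − cos²φ) = 0.4401.
K_a = 0.9938 × (0.9938 − 0.4401)/(0.9938 + 0.4401) = 0.3837.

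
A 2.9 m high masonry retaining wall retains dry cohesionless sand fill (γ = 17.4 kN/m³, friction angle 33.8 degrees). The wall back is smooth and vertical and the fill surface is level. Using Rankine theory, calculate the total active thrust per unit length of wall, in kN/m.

20.9 kN/m

K_a = tan²(45° − φ/2) = 0.2851.
P_a = ½ K_a γ H² = 0.5 × 0.2851 × 17.4 × 2.9² = 20.86 kN/m.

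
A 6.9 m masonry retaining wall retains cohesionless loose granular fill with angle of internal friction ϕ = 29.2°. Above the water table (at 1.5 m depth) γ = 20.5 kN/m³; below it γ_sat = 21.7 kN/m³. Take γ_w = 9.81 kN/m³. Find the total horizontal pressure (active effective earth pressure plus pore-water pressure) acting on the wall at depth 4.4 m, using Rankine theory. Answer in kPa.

K_a = (1 − sin φ)/(1 + sin φ) = 0.3442.
γ' = 21.7 − 9.81 = 11.89 kN/m³.
Effective vertical stress at 4.4 m: σ'_v = 20.5×1.5 + 11.89×2.90 = 65.23 kPa.
σ'_h = K_a σ'_v = 0.3442 × 65.23 = 22.45 kPa; u = γ_w × 2.90 = 28.45 kPa.
Total σ_h = 22.45 + 28.45 = 50.90 kPa.

50.9 kPa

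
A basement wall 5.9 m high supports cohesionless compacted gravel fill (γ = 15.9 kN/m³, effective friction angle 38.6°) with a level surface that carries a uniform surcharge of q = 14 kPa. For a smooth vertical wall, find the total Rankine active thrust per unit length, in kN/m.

83.2 kN/m

K_a = tan²(45° − φ/2) = 0.2316.
Soil triangle: ½ K_a γ H² = 0.5×0.2316×15.9×5.9² = 64.10 kN/m.
Surcharge rectangle: K_a q H = 0.2316×14×5.9 = 19.13 kN/m.
Total = 64.10 + 19.13 = 83.23 kN/m.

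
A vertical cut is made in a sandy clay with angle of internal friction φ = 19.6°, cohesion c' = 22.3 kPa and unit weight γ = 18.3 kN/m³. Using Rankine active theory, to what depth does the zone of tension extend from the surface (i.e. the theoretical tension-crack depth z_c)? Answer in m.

K_a = tan²(45° − 19.6°/2) = 0.4976; √K_a = 0.7054.
The active pressure is zero where K_a γ z = 2c√K_a, so z_c = 2c/(γ√K_a) = 2×22.3/(18.3×0.7054) = 3.455 m.

3.45 m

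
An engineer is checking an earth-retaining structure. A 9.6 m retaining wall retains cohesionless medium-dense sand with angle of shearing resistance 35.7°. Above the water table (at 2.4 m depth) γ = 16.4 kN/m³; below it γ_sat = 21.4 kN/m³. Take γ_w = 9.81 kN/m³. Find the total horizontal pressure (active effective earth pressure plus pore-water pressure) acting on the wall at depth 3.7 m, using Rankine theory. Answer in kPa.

K_a = (1 − sin φ)/(1 + sin φ) = 0.2630.
γ' = 21.4 − 9.81 = 11.59 kN/m³.
Effective vertical stress at 3.7 m: σ'_v = 16.4×2.4 + 11.59×1.30 = 54.43 kPa.
σ'_h = K_a σ'_v = 0.2630 × 54.43 = 14.31 kPa; u = γ_w × 1.30 = 12.75 kPa.
Total σ_h = 14.31 + 12.75 = 27.07 kPa.

27.1 kPa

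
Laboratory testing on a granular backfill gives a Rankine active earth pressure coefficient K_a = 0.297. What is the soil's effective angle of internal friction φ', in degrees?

32.8°

K_a = tan²(45° − φ/2) ⇒ 45° − φ/2 = arctan(√0.297) = 28.59°.
φ = 2(45° − 28.59°) = 32.82°.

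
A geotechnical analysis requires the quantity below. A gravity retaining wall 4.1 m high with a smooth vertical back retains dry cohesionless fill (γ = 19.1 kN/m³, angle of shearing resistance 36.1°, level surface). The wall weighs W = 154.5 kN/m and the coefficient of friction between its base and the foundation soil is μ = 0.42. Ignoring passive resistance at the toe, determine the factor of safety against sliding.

1.56

K_a = tan²(45° − 36.1°/2) = 0.2585.
P_a = ½K_aγH² = 0.5×0.2585×19.1×4.1² = 41.50 kN/m, acting at H/3 = 1.367 m above the base.
FS_sliding = μW / P_a = 0.42×154.5 / 41.50 = 1.564.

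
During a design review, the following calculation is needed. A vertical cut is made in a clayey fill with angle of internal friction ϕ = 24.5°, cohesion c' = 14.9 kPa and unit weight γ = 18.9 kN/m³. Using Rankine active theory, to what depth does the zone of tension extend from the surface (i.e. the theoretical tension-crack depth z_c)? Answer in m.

K_a = tan²(45° − 24.5°/2) = 0.4137; √K_a = 0.6432.
The active pressure is zero where K_a γ z = 2c√K_a, so z_c = 2c/(γ√K_a) = 2×14.9/(18.9×0.6432) = 2.451 m.

2.45 m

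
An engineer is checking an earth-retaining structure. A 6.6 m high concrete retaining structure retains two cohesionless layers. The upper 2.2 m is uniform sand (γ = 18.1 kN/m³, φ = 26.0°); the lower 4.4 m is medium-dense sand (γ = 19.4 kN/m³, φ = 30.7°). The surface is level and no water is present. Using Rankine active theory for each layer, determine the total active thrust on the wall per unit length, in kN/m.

135 kN/m

K_a1 = tan²(45°−26.0°/2) = 0.3905; K_a2 = tan²(45°−30.7°/2) = 0.3240.
Layer 1: σ at base = K_a1 γ₁ h₁ = 15.55 kPa; P₁ = ½×15.55×2.2 = 17.10.
Layer 2: σ_v at top = γ₁h₁ = 39.82; σ_h top = K_a2×39.82 = 12.90; σ_h base = K_a2×(39.82+19.4×4.4) = 40.56.
P₂ = ½(12.90+40.56)×4.4 = 117.6. Total P_a = 17.10+117.6 = 134.7 kN/m.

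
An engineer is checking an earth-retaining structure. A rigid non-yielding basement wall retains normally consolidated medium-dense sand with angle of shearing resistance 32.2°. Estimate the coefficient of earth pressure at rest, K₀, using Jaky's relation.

K₀ = 1 − sin φ' = 1 − sin 32.2° = 0.4671.

0.467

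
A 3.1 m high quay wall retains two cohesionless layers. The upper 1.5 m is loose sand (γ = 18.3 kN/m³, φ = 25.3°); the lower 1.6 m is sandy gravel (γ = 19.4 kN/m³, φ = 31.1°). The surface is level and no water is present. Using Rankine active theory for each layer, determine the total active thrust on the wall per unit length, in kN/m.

30.2 kN/m

K_a1 = tan²(45°−25.3°/2) = 0.4012; K_a2 = tan²(45°−31.1°/2) = 0.3188.
Layer 1: σ at base = K_a1 γ₁ h₁ = 11.01 kPa; P₁ = ½×11.01×1.5 = 8.260.
Layer 2: σ_v at top = γ₁h₁ = 27.45; σ_h top = K_a2×27.45 = 8.751; σ_h base = K_a2×(27.45+19.4×1.6) = 18.65.
P₂ = ½(8.751+18.65)×1.6 = 21.92. Total P_a = 8.260+21.92 = 30.18 kN/m.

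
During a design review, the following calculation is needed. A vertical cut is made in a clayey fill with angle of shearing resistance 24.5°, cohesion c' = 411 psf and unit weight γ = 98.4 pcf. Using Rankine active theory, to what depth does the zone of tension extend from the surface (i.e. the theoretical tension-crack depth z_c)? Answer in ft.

K_a = tan²(45° − 24.5°/2) = 0.4137; √K_a = 0.6432.
The active pressure is zero where K_a γ z = 2c√K_a, so z_c = 2c/(γ√K_a) = 2×411/(98.4×0.6432) = 12.99 ft.

13.0 ft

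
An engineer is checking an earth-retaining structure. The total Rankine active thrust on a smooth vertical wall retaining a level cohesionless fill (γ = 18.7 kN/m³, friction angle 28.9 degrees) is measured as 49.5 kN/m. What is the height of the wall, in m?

3.90 m

K_a = 0.3484. P_a = ½ K_a γ H² ⇒ H = √(2P_a/(K_a γ)).
H = √(2×49.5/(0.3484×18.7)) = 3.898 m.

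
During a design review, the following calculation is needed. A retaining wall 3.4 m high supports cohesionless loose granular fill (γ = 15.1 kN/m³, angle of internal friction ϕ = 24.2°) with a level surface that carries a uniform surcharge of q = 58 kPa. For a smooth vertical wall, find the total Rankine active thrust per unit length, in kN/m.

K_a = tan²(45° − φ/2) = 0.4185.
Soil triangle: ½ K_a γ H² = 0.5×0.4185×15.1×3.4² = 36.53 kN/m.
Surcharge rectangle: K_a q H = 0.4185×58×3.4 = 82.53 kN/m.
Total = 36.53 + 82.53 = 119.1 kN/m.

119 kN/m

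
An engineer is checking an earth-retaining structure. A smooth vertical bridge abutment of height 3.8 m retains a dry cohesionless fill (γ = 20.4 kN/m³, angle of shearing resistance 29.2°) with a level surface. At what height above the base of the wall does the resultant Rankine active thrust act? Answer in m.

1.27 m

K_a = 0.3442.
The pressure distribution is triangular, so the resultant acts at H/3 above the base = 3.8/3 = 1.267 m.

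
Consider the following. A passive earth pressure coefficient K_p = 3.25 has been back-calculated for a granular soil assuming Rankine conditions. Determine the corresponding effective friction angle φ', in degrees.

K_p = (1+sin φ)/(1−sin φ) ⇒ sin φ = (K_p − 1)/(K_p + 1) = 0.5294.
φ = arcsin(0.5294) = 31.97°.

32.0°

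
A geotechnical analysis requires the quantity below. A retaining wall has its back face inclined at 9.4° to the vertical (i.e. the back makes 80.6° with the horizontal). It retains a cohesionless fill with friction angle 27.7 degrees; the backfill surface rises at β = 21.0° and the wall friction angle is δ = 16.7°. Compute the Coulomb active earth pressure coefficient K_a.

K_a = sin²(α+φ) / [sin²α · sin(α−δ) · (1 + √{sin(φ+δ)sin(φ−β) / (sin(α−δ)sin(α+β))})²].
With α = 80.6°, φ = 27.7°, δ = 16.7°, β = 21.0°: K_a = 0.6059.

0.606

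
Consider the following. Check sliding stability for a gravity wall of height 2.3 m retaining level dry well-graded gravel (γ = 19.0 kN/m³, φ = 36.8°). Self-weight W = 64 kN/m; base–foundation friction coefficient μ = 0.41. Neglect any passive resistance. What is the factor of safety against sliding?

2.08

K_a = tan²(45° − 36.8°/2) = 0.2508.
P_a = ½K_aγH² = 0.5×0.2508×19.0×2.3² = 12.60 kN/m, acting at H/3 = 0.7667 m above the base.
FS_sliding = μW / P_a = 0.41×64 / 12.60 = 2.082.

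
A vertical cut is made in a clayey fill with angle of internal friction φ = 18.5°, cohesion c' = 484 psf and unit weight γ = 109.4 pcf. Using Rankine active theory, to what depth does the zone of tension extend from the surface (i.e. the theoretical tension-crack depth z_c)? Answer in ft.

K_a = tan²(45° − 18.5°/2) = 0.5183; √K_a = 0.7199.
The active pressure is zero where K_a γ z = 2c√K_a, so z_c = 2c/(γ√K_a) = 2×484/(109.4×0.7199) = 12.29 ft.

12.3 ft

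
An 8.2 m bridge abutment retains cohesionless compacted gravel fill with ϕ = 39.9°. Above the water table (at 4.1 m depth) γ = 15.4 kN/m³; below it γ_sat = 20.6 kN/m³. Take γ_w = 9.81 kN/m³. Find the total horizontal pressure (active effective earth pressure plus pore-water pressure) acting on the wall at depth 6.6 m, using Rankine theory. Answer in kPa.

44.2 kPa

K_a = (1 − sin φ)/(1 + sin φ) = 0.2184.
γ' = 20.6 − 9.81 = 10.79 kN/m³.
Effective vertical stress at 6.6 m: σ'_v = 15.4×4.1 + 10.79×2.50 = 90.11 kPa.
σ'_h = K_a σ'_v = 0.2184 × 90.11 = 19.68 kPa; u = γ_w × 2.50 = 24.53 kPa.
Total σ_h = 19.68 + 24.53 = 44.21 kPa.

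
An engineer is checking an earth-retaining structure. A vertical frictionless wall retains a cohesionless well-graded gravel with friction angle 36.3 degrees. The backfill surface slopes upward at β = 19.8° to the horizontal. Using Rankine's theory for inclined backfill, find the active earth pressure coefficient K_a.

0.300

K_a = cos β · (cos β − √(cos²β − cos²φ)) / (cos β + √(cos²β − cos²φ)).
cos β = 0.9409, cos φ = 0.8059, √(cos²β − cos²φ) = 0.4855.
K_a = 0.9409 × (0.9409 − 0.4855)/(0.9409 + 0.4855) = 0.3004.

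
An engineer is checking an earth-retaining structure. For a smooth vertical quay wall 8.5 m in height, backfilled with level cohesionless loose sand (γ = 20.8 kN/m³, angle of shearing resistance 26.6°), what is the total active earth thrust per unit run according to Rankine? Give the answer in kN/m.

287 kN/m

K_a = tan²(45° − φ/2) = 0.3814.
P_a = ½ K_a γ H² = 0.5 × 0.3814 × 20.8 × 8.5² = 286.6 kN/m.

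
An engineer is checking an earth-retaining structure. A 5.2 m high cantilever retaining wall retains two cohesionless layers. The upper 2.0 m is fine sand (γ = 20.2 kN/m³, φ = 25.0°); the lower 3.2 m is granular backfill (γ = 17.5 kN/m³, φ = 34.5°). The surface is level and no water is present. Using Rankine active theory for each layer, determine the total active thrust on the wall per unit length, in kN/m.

K_a1 = tan²(45°−25.0°/2) = 0.4059; K_a2 = tan²(45°−34.5°/2) = 0.2768.
Layer 1: σ at base = K_a1 γ₁ h₁ = 16.40 kPa; P₁ = ½×16.40×2.0 = 16.40.
Layer 2: σ_v at top = γ₁h₁ = 40.40; σ_h top = K_a2×40.40 = 11.18; σ_h base = K_a2×(40.40+17.5×3.2) = 26.68.
P₂ = ½(11.18+26.68)×3.2 = 60.59. Total P_a = 16.40+60.59 = 76.98 kN/m.

77.0 kN/m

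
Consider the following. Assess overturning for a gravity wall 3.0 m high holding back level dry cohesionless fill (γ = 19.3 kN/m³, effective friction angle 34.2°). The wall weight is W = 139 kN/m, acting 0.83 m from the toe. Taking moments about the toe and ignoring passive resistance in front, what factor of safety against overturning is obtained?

4.74

K_a = tan²(45° − 34.2°/2) = 0.2803.
P_a = ½K_aγH² = 0.5×0.2803×19.3×3.0² = 24.35 kN/m, acting at H/3 = 1.000 m above the base.
Overturning moment M_o = P_a × H/3 = 24.35 × 1.000 = 24.35.
Resisting moment M_r = W × 0.83 = 139 × 0.83 = 115.4.
FS_overturning = M_r/M_o = 115.4/24.35 = 4.738.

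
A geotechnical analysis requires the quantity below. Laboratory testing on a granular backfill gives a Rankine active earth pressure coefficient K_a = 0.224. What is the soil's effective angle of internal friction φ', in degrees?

39.3°

K_a = tan²(45° − φ/2) ⇒ 45° − φ/2 = arctan(√0.224) = 25.33°.
φ = 2(45° − 25.33°) = 39.34°.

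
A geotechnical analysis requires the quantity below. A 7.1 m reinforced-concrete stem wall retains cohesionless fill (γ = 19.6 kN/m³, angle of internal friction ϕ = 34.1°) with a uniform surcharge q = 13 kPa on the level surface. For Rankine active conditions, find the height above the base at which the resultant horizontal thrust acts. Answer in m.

2.55 m

K_a = 0.2815.
Triangular part P₁ = ½K_aγH² = 139.1 at H/3 = 2.367 m; rectangular part P₂ = K_a q H = 25.98 at H/2 = 3.550 m.
ȳ = (P₁·2.367 + P₂·3.550)/(P₁+P₂) = 2.553 m.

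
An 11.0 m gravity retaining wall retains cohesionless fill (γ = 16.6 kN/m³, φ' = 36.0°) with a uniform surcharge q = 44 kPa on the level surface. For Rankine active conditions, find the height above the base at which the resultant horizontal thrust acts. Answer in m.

K_a = 0.2596.
Triangular part P₁ = ½K_aγH² = 260.7 at H/3 = 3.667 m; rectangular part P₂ = K_a q H = 125.7 at H/2 = 5.500 m.
ȳ = (P₁·3.667 + P₂·5.500)/(P₁+P₂) = 4.263 m.

4.26 m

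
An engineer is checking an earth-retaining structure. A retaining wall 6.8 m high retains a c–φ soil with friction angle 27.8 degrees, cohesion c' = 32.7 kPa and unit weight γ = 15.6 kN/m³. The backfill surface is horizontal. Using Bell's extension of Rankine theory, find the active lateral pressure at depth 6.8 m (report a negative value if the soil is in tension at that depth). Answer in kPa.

-0.850 kPa

K_a = (1 − sin φ)/(1 + sin φ) = 0.3639.
σ_a = K_a γ z − 2c√K_a = 0.3639×15.6×6.8 − 2×32.7×0.6032 = -0.8496 kPa.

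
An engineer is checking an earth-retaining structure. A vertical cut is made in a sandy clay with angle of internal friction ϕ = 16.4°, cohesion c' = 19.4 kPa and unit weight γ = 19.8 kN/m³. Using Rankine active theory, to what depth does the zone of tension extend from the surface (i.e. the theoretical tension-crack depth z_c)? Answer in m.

2.62 m

K_a = tan²(45° − 16.4°/2) = 0.5596; √K_a = 0.7481.
The active pressure is zero where K_a γ z = 2c√K_a, so z_c = 2c/(γ√K_a) = 2×19.4/(19.8×0.7481) = 2.619 m.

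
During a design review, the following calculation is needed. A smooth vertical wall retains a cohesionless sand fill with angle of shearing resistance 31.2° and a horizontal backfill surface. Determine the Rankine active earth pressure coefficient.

0.317

K_a = (1 − sin φ)/(1 + sin φ) = (1 − sin 31.2°)/(1 + sin 31.2°) = 0.3175.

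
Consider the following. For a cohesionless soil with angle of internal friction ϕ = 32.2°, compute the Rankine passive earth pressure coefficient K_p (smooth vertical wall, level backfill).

K_p = (1 + sin φ)/(1 − sin φ) = tan²(45° + 32.2°/2) = 3.282.

3.28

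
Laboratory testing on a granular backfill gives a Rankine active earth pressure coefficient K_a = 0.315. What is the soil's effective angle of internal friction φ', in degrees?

31.4°

K_a = tan²(45° − φ/2) ⇒ 45° − φ/2 = arctan(√0.315) = 29.30°.
φ = 2(45° − 29.30°) = 31.39°.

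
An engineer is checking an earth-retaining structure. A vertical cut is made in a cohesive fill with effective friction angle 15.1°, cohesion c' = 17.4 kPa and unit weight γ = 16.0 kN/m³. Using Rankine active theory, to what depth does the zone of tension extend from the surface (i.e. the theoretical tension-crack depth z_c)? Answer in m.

2.84 m

K_a = tan²(45° − 15.1°/2) = 0.5867; √K_a = 0.7659.
The active pressure is zero where K_a γ z = 2c√K_a, so z_c = 2c/(γ√K_a) = 2×17.4/(16.0×0.7659) = 2.840 m.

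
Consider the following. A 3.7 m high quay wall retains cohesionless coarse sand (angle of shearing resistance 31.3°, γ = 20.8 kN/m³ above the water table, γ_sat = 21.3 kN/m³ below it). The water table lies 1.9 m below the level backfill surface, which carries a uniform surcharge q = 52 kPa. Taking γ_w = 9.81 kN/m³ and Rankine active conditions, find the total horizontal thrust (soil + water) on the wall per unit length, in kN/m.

K_a = tan²(45° − φ/2) = 0.3162.
γ' = 21.3 − 9.81 = 11.49 kN/m³. h₂ = H − d_w = 1.8 m.
σ'_h: at surface K_a·q = 16.44; at WT K_a(q+γd_w) = 28.94; at base K_a(q+γd_w+γ'h₂) = 35.48 kPa.
P₁ = ½(16.44+28.94)×1.9 = 43.11; P₂ = ½(28.94+35.48)×1.8 = 57.98; P_w = ½γ_w h₂² = 15.89.
Total = 43.11+57.98+15.89 = 117.0 kN/m.

117 kN/m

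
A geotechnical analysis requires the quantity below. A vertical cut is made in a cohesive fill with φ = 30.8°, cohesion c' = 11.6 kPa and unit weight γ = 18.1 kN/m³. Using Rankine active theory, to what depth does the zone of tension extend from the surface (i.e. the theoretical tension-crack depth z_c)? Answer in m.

2.26 m

K_a = tan²(45° − 30.8°/2) = 0.3227; √K_a = 0.5681.
The active pressure is zero where K_a γ z = 2c√K_a, so z_c = 2c/(γ√K_a) = 2×11.6/(18.1×0.5681) = 2.256 m.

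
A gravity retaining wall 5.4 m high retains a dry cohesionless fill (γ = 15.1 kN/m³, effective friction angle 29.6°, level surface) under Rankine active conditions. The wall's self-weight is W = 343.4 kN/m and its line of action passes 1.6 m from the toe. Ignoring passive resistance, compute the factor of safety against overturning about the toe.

4.09

K_a = tan²(45° − 29.6°/2) = 0.3387.
P_a = ½K_aγH² = 0.5×0.3387×15.1×5.4² = 74.58 kN/m, acting at H/3 = 1.800 m above the base.
Overturning moment M_o = P_a × H/3 = 74.58 × 1.800 = 134.2.
Resisting moment M_r = W × 1.6 = 343.4 × 1.6 = 549.4.
FS_overturning = M_r/M_o = 549.4/134.2 = 4.093.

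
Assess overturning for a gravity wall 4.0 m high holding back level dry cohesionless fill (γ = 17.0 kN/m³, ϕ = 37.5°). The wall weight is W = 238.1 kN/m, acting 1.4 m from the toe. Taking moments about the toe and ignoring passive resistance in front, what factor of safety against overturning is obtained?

K_a = tan²(45° − 37.5°/2) = 0.2432.
P_a = ½K_aγH² = 0.5×0.2432×17.0×4.0² = 33.07 kN/m, acting at H/3 = 1.333 m above the base.
Overturning moment M_o = P_a × H/3 = 33.07 × 1.333 = 44.10.
Resisting moment M_r = W × 1.4 = 238.1 × 1.4 = 333.3.
FS_overturning = M_r/M_o = 333.3/44.10 = 7.559.

7.56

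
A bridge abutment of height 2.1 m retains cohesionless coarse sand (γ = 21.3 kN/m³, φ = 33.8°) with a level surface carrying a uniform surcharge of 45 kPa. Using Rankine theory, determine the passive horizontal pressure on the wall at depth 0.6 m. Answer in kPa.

203 kPa

K_p = (1 + sin φ)/(1 − sin φ) = 3.508.
σ_v = γz + q = 21.3 × 0.6 + 45 = 57.78 kPa.
σ_h = K_p σ_v = 3.508 × 57.78 = 202.7 kPa.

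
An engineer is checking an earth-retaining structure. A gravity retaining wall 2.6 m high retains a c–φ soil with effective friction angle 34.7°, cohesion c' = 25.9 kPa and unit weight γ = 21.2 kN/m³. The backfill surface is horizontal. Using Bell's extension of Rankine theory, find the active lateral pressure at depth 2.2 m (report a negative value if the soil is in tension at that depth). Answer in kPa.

K_a = (1 − sin φ)/(1 + sin φ) = 0.2745.
σ_a = K_a γ z − 2c√K_a = 0.2745×21.2×2.2 − 2×25.9×0.5239 = -14.34 kPa.

-14.3 kPa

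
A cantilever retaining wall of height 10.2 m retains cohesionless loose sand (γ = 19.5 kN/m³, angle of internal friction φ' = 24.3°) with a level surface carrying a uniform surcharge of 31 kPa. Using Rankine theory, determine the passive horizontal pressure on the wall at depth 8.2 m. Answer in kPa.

458 kPa

K_p = (1 + sin φ)/(1 − sin φ) = 2.399.
σ_v = γz + q = 19.5 × 8.2 + 31 = 190.9 kPa.
σ_h = K_p σ_v = 2.399 × 190.9 = 457.9 kPa.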